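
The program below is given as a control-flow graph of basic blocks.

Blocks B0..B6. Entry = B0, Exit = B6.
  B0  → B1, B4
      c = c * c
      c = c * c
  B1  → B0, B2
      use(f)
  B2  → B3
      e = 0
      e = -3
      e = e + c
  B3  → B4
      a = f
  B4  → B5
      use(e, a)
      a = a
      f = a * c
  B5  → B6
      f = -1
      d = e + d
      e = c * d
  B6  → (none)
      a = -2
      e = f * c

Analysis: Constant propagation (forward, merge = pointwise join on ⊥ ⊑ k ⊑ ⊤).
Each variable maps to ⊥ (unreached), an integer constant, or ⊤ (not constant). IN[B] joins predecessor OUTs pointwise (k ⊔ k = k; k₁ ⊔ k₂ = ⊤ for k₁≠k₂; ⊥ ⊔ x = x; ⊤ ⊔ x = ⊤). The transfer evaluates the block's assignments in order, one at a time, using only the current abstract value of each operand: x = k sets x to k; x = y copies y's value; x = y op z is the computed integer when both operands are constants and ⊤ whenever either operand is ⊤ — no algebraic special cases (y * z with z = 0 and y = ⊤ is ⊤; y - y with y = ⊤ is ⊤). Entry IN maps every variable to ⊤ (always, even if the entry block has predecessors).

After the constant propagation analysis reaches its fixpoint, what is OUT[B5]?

Fixpoint table:
  B0: | IN=(all ⊤) | OUT=(all ⊤)
  B1: | IN=(all ⊤) | OUT=(all ⊤)
  B2: | IN=(all ⊤) | OUT=(all ⊤)
  B3: | IN=(all ⊤) | OUT=(all ⊤)
  B4: | IN=(all ⊤) | OUT=(all ⊤)
  B5: | IN=(all ⊤) | OUT={f:-1; rest ⊤}
  B6: | IN={f:-1; rest ⊤} | OUT={a:-2, f:-1; rest ⊤}

Merge at B5: IN[B5] = OUT[B4] = {a: ⊤, b: ⊤, c: ⊤, d: ⊤, e: ⊤, f: ⊤}
Applying B5's transfer function to that IN value gives OUT[B5] (row B5 above).

Answer: {a: ⊤, b: ⊤, c: ⊤, d: ⊤, e: ⊤, f: -1}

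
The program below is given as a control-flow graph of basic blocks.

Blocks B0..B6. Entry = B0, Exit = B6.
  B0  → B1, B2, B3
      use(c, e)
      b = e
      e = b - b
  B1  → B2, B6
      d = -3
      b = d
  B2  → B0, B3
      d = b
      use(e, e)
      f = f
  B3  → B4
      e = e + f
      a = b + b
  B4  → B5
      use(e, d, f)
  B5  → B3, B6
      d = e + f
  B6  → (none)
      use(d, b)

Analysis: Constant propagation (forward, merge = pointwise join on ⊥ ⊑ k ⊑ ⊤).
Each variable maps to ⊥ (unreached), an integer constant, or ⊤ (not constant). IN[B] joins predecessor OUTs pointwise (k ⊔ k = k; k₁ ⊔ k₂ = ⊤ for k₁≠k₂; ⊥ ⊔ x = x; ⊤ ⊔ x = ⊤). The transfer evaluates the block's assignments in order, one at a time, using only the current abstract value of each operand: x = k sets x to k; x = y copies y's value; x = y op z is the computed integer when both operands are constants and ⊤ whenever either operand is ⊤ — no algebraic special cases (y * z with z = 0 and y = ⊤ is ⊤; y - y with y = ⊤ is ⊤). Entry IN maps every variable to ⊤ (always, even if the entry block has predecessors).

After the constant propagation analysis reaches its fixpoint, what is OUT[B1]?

Per-block solution:
  B0:   IN=(all ⊤)   OUT=(all ⊤)
  B1:   IN=(all ⊤)   OUT={b:-3, d:-3; rest ⊤}
  B2:   IN=(all ⊤)   OUT=(all ⊤)
  B3:   IN=(all ⊤)   OUT=(all ⊤)
  B4:   IN=(all ⊤)   OUT=(all ⊤)
  B5:   IN=(all ⊤)   OUT=(all ⊤)
  B6:   IN=(all ⊤)   OUT=(all ⊤)

Merge at B1: IN[B1] = OUT[B0] = {a: ⊤, b: ⊤, c: ⊤, d: ⊤, e: ⊤, f: ⊤}
Applying B1's transfer function to that IN value gives OUT[B1] (row B1 above).

Answer: {a: ⊤, b: -3, c: ⊤, d: -3, e: ⊤, f: ⊤}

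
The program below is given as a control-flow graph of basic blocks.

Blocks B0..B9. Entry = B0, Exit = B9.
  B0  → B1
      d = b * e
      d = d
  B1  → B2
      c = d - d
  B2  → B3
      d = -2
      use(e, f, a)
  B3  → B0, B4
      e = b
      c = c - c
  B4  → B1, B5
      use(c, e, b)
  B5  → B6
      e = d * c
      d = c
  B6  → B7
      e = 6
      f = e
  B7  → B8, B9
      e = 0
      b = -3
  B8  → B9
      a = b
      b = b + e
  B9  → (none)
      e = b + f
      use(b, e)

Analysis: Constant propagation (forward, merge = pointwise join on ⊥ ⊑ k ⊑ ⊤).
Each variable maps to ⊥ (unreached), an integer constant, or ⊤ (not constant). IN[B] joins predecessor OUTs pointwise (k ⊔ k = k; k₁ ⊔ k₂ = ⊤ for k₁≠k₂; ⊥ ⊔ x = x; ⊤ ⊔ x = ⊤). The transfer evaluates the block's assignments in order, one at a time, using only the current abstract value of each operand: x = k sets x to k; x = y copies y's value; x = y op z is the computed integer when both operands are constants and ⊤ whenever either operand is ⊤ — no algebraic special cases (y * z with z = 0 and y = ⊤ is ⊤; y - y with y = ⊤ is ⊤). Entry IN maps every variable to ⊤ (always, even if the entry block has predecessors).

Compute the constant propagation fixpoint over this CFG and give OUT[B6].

Per-block solution:
  B0:   IN=(all ⊤)   OUT=(all ⊤)
  B1:   IN=(all ⊤)   OUT=(all ⊤)
  B2:   IN=(all ⊤)   OUT={d:-2; rest ⊤}
  B3:   IN={d:-2; rest ⊤}   OUT={d:-2; rest ⊤}
  B4:   IN={d:-2; rest ⊤}   OUT={d:-2; rest ⊤}
  B5:   IN={d:-2; rest ⊤}   OUT=(all ⊤)
  B6:   IN=(all ⊤)   OUT={e:6, f:6; rest ⊤}
  B7:   IN={e:6, f:6; rest ⊤}   OUT={b:-3, e:0, f:6; rest ⊤}
  B8:   IN={b:-3, e:0, f:6; rest ⊤}   OUT={a:-3, b:-3, e:0, f:6; rest ⊤}
  B9:   IN={b:-3, e:0, f:6; rest ⊤}   OUT={b:-3, e:3, f:6; rest ⊤}

Merge at B6: IN[B6] = OUT[B5] = {a: ⊤, b: ⊤, c: ⊤, d: ⊤, e: ⊤, f: ⊤}
Applying B6's transfer function to that IN value gives OUT[B6] (row B6 above).

Answer: {a: ⊤, b: ⊤, c: ⊤, d: ⊤, e: 6, f: 6}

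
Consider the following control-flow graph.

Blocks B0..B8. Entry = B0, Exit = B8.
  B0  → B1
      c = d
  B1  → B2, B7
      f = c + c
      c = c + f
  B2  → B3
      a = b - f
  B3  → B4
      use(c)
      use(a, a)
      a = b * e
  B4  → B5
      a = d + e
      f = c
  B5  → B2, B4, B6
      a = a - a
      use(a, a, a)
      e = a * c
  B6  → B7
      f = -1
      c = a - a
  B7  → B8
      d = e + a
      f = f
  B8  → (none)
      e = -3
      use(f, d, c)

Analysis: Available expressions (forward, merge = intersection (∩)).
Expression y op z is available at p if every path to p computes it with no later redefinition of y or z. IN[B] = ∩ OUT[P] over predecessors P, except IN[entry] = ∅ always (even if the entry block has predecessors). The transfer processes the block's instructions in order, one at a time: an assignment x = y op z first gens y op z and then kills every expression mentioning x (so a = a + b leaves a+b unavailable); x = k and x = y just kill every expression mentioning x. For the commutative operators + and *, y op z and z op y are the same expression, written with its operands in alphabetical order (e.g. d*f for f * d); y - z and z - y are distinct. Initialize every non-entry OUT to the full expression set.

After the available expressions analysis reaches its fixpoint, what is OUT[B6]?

Answer: {a-a}

Trace:
Converged values:
  B0: | IN={} | OUT={}
  B1: | IN={} | OUT={}
  B2: | IN={} | OUT={b-f}
  B3: | IN={b-f} | OUT={b*e, b-f}
  B4: | IN={} | OUT={d+e}
  B5: | IN={d+e} | OUT={a*c}
  B6: | IN={a*c} | OUT={a-a}
  B7: | IN={} | OUT={a+e}
  B8: | IN={a+e} | OUT={}

Merge at B6: IN[B6] = OUT[B5] = {a*c}
Applying B6's transfer function to that IN value gives OUT[B6] (row B6 above).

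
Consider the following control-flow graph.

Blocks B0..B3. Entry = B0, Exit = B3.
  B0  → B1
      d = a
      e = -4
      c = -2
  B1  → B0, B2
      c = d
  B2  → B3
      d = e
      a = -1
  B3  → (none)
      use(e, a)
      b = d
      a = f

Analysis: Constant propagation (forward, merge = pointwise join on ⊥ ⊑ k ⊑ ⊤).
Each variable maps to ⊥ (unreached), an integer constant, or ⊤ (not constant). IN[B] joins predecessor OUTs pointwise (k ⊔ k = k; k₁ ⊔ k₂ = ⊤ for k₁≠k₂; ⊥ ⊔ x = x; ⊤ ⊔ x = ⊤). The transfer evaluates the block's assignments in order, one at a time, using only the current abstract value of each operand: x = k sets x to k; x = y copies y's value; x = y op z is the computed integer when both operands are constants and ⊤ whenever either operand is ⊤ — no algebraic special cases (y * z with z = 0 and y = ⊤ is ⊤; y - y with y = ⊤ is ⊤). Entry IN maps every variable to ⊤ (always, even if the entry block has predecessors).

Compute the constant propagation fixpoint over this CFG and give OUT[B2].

Fixpoint table:
  B0: | IN=(all ⊤) | OUT={c:-2, e:-4; rest ⊤}
  B1: | IN={c:-2, e:-4; rest ⊤} | OUT={e:-4; rest ⊤}
  B2: | IN={e:-4; rest ⊤} | OUT={a:-1, d:-4, e:-4; rest ⊤}
  B3: | IN={a:-1, d:-4, e:-4; rest ⊤} | OUT={b:-4, d:-4, e:-4; rest ⊤}

Merge at B2: IN[B2] = OUT[B1] = {a: ⊤, b: ⊤, c: ⊤, d: ⊤, e: -4, f: ⊤}
Applying B2's transfer function to that IN value gives OUT[B2] (row B2 above).

Answer: {a: -1, b: ⊤, c: ⊤, d: -4, e: -4, f: ⊤}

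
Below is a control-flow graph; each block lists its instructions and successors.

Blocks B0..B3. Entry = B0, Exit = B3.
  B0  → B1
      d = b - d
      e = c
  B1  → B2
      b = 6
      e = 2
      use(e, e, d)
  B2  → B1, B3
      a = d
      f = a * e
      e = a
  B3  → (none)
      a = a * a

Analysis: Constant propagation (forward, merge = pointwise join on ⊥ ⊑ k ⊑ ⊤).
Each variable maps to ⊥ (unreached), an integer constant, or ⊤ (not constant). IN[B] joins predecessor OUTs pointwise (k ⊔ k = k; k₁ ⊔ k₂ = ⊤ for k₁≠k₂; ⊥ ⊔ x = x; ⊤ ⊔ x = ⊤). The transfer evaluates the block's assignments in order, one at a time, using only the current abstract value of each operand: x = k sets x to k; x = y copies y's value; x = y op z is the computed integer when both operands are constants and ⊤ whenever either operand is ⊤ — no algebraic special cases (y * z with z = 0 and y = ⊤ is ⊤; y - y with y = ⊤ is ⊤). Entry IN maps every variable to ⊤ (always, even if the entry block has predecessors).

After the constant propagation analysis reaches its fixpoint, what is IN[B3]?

Fixpoint table:
  B0:  IN=(all ⊤)  OUT=(all ⊤)
  B1:  IN=(all ⊤)  OUT={b:6, e:2; rest ⊤}
  B2:  IN={b:6, e:2; rest ⊤}  OUT={b:6; rest ⊤}
  B3:  IN={b:6; rest ⊤}  OUT={b:6; rest ⊤}

Merge at B3: IN[B3] = OUT[B2] = {a: ⊤, b: 6, c: ⊤, d: ⊤, e: ⊤, f: ⊤}

Answer: {a: ⊤, b: 6, c: ⊤, d: ⊤, e: ⊤, f: ⊤}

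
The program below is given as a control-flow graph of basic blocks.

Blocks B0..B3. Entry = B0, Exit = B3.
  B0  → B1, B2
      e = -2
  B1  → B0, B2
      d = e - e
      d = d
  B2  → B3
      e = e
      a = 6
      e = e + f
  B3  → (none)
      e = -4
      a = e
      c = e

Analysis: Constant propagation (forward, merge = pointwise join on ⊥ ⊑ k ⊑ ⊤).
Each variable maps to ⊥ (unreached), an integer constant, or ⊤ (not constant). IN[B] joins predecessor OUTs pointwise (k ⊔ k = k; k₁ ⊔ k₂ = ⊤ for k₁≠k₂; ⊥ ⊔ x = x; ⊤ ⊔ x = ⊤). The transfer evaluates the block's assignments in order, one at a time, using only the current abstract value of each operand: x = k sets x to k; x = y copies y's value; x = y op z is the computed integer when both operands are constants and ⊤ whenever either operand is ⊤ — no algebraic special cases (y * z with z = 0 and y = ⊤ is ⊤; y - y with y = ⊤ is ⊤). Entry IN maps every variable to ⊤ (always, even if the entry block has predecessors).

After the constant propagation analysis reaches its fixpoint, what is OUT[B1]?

Fixpoint table:
  B0:   IN=(all ⊤)   OUT={e:-2; rest ⊤}
  B1:   IN={e:-2; rest ⊤}   OUT={d:0, e:-2; rest ⊤}
  B2:   IN={e:-2; rest ⊤}   OUT={a:6; rest ⊤}
  B3:   IN={a:6; rest ⊤}   OUT={a:-4, c:-4, e:-4; rest ⊤}

Merge at B1: IN[B1] = OUT[B0] = {a: ⊤, b: ⊤, c: ⊤, d: ⊤, e: -2, f: ⊤}
Applying B1's transfer function to that IN value gives OUT[B1] (row B1 above).

Answer: {a: ⊤, b: ⊤, c: ⊤, d: 0, e: -2, f: ⊤}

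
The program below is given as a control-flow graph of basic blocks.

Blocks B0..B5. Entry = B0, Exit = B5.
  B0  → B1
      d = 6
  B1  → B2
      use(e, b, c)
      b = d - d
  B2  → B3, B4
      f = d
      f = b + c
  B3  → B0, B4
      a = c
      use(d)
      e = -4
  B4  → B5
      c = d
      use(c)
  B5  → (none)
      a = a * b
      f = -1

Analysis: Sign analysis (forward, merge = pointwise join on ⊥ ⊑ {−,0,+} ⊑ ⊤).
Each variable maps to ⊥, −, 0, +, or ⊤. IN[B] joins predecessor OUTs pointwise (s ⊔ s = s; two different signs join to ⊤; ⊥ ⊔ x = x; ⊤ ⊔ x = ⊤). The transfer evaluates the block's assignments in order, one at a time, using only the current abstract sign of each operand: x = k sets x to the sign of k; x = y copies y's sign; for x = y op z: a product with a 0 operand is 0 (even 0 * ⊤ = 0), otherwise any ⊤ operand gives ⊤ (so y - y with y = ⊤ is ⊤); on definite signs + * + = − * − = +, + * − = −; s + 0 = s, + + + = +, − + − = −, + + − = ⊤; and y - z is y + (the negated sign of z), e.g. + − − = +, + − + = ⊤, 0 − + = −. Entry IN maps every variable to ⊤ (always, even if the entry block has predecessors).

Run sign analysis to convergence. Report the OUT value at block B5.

Per-block solution:
  B0:   IN=(all ⊤)   OUT={d:+; rest ⊤}
  B1:   IN={d:+; rest ⊤}   OUT={d:+; rest ⊤}
  B2:   IN={d:+; rest ⊤}   OUT={d:+; rest ⊤}
  B3:   IN={d:+; rest ⊤}   OUT={d:+, e:-; rest ⊤}
  B4:   IN={d:+; rest ⊤}   OUT={c:+, d:+; rest ⊤}
  B5:   IN={c:+, d:+; rest ⊤}   OUT={c:+, d:+, f:-; rest ⊤}

Merge at B5: IN[B5] = OUT[B4] = {a: ⊤, b: ⊤, c: +, d: +, e: ⊤, f: ⊤}
Applying B5's transfer function to that IN value gives OUT[B5] (row B5 above).

Answer: {a: ⊤, b: ⊤, c: +, d: +, e: ⊤, f: -}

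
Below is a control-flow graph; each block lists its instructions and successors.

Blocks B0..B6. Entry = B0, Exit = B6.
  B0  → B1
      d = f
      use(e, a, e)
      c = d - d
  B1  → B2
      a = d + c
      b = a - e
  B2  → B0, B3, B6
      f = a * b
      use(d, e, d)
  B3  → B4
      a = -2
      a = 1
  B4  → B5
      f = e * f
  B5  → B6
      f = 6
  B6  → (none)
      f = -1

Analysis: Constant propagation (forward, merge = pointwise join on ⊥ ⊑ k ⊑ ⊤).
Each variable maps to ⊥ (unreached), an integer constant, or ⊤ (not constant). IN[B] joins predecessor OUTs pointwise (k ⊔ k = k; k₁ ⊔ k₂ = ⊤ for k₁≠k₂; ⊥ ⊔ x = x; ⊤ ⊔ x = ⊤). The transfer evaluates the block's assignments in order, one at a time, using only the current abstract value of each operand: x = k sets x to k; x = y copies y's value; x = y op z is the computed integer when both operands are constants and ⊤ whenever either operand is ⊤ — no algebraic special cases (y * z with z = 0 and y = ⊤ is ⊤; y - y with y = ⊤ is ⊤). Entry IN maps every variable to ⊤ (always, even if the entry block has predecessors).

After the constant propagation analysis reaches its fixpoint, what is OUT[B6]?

Fixpoint table:
  B0:  IN=(all ⊤)  OUT=(all ⊤)
  B1:  IN=(all ⊤)  OUT=(all ⊤)
  B2:  IN=(all ⊤)  OUT=(all ⊤)
  B3:  IN=(all ⊤)  OUT={a:1; rest ⊤}
  B4:  IN={a:1; rest ⊤}  OUT={a:1; rest ⊤}
  B5:  IN={a:1; rest ⊤}  OUT={a:1, f:6; rest ⊤}
  B6:  IN=(all ⊤)  OUT={f:-1; rest ⊤}

Merge at B6: IN[B6] = OUT[B2] ⊔ OUT[B5] = {a: ⊤, b: ⊤, c: ⊤, d: ⊤, e: ⊤, f: ⊤}
Applying B6's transfer function to that IN value gives OUT[B6] (row B6 above).

Answer: {a: ⊤, b: ⊤, c: ⊤, d: ⊤, e: ⊤, f: -1}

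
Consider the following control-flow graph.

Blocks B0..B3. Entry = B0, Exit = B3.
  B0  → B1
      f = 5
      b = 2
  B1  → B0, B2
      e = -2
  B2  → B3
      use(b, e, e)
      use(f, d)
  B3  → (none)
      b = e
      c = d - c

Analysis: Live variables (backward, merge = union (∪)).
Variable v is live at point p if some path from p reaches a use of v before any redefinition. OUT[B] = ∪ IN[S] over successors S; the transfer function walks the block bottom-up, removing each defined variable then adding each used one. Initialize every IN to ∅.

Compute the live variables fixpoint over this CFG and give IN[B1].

Converged values:
  B0: | IN={c, d} | OUT={b, c, d, f}
  B1: | IN={b, c, d, f} | OUT={b, c, d, e, f}
  B2: | IN={b, c, d, e, f} | OUT={c, d, e}
  B3: | IN={c, d, e} | OUT={}

Merge at B1: OUT[B1] = IN[B0] ⊔ IN[B2] = {b, c, d, e, f}
Applying B1's transfer function to that OUT value gives IN[B1] (row B1 above).

Answer: {b, c, d, f}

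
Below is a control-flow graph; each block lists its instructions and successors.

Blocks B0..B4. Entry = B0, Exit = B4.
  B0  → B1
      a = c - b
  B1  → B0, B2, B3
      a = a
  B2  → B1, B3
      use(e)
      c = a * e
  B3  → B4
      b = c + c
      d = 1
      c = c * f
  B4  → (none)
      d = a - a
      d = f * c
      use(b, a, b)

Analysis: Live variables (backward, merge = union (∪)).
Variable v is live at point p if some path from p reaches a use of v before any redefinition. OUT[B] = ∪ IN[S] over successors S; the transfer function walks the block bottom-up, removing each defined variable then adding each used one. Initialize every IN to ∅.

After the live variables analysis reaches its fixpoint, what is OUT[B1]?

Fixpoint table:
  B0: | IN={b, c, e, f} | OUT={a, b, c, e, f}
  B1: | IN={a, b, c, e, f} | OUT={a, b, c, e, f}
  B2: | IN={a, b, e, f} | OUT={a, b, c, e, f}
  B3: | IN={a, c, f} | OUT={a, b, c, f}
  B4: | IN={a, b, c, f} | OUT={}

Merge at B1: OUT[B1] = IN[B0] ⊔ IN[B2] ⊔ IN[B3] = {a, b, c, e, f}

Answer: {a, b, c, e, f}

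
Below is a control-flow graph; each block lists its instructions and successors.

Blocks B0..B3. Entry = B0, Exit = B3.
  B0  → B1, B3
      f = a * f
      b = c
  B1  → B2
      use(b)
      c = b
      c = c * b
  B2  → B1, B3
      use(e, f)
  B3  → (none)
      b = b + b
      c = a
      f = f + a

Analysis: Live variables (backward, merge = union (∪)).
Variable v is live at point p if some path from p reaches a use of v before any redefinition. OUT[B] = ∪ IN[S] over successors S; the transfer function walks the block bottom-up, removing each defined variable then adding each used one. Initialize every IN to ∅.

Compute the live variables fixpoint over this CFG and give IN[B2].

Answer: {a, b, e, f}

Derivation:
Fixpoint table:
  B0: | IN={a, c, e, f} | OUT={a, b, e, f}
  B1: | IN={a, b, e, f} | OUT={a, b, e, f}
  B2: | IN={a, b, e, f} | OUT={a, b, e, f}
  B3: | IN={a, b, f} | OUT={}

Merge at B2: OUT[B2] = IN[B1] ⊔ IN[B3] = {a, b, e, f}
Applying B2's transfer function to that OUT value gives IN[B2] (row B2 above).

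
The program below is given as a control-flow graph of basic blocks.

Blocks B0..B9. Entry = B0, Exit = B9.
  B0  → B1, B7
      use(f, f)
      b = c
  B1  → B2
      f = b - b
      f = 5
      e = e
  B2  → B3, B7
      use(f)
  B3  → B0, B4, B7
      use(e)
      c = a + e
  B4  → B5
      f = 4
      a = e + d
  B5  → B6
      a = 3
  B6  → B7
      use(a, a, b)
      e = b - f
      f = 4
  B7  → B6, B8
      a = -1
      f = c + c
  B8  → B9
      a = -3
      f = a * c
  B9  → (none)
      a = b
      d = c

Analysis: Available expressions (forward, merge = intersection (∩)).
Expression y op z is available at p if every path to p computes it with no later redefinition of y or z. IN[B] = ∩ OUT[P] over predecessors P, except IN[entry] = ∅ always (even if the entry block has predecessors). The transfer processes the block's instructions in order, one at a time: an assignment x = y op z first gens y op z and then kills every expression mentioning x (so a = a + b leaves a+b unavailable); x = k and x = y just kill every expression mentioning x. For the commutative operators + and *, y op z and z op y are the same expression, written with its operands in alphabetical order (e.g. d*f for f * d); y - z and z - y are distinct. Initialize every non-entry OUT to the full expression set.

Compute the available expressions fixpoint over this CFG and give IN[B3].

Converged values:
  B0:   IN={}   OUT={}
  B1:   IN={}   OUT={b-b}
  B2:   IN={b-b}   OUT={b-b}
  B3:   IN={b-b}   OUT={a+e, b-b}
  B4:   IN={a+e, b-b}   OUT={b-b, d+e}
  B5:   IN={b-b, d+e}   OUT={b-b, d+e}
  B6:   IN={}   OUT={}
  B7:   IN={}   OUT={c+c}
  B8:   IN={c+c}   OUT={a*c, c+c}
  B9:   IN={a*c, c+c}   OUT={c+c}

Merge at B3: IN[B3] = OUT[B2] = {b-b}

Answer: {b-b}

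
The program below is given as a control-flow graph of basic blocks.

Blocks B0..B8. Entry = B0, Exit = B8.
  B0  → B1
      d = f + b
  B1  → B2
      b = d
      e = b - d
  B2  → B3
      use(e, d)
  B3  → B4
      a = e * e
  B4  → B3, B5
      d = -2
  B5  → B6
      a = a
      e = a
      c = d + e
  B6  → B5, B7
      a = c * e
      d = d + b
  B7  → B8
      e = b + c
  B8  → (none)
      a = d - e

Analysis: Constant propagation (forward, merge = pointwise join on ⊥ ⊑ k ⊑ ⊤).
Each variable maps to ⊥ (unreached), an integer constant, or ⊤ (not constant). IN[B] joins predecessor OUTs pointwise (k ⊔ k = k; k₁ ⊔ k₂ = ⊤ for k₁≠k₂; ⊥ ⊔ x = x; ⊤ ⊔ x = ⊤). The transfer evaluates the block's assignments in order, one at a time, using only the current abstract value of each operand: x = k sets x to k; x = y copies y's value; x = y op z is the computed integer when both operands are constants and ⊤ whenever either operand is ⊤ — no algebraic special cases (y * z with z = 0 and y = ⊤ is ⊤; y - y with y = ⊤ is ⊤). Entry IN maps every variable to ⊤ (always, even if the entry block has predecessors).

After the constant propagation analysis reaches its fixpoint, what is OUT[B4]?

Answer: {a: ⊤, b: ⊤, c: ⊤, d: -2, e: ⊤, f: ⊤}

Working:
Per-block solution:
  B0:   IN=(all ⊤)   OUT=(all ⊤)
  B1:   IN=(all ⊤)   OUT=(all ⊤)
  B2:   IN=(all ⊤)   OUT=(all ⊤)
  B3:   IN=(all ⊤)   OUT=(all ⊤)
  B4:   IN=(all ⊤)   OUT={d:-2; rest ⊤}
  B5:   IN=(all ⊤)   OUT=(all ⊤)
  B6:   IN=(all ⊤)   OUT=(all ⊤)
  B7:   IN=(all ⊤)   OUT=(all ⊤)
  B8:   IN=(all ⊤)   OUT=(all ⊤)

Merge at B4: IN[B4] = OUT[B3] = {a: ⊤, b: ⊤, c: ⊤, d: ⊤, e: ⊤, f: ⊤}
Applying B4's transfer function to that IN value gives OUT[B4] (row B4 above).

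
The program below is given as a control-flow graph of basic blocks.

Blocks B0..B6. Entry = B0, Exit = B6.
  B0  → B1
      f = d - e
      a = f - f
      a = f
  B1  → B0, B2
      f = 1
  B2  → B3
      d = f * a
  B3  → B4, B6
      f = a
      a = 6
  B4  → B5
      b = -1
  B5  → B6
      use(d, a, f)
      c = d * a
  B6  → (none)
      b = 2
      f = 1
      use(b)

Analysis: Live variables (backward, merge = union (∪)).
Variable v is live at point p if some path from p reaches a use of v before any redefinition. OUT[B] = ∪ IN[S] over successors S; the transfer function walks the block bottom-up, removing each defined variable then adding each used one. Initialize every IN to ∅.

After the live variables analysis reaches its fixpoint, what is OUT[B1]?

Answer: {a, d, e, f}

Trace:
Converged values:
  B0:   IN={d, e}   OUT={a, d, e}
  B1:   IN={a, d, e}   OUT={a, d, e, f}
  B2:   IN={a, f}   OUT={a, d}
  B3:   IN={a, d}   OUT={a, d, f}
  B4:   IN={a, d, f}   OUT={a, d, f}
  B5:   IN={a, d, f}   OUT={}
  B6:   IN={}   OUT={}

Merge at B1: OUT[B1] = IN[B0] ⊔ IN[B2] = {a, d, e, f}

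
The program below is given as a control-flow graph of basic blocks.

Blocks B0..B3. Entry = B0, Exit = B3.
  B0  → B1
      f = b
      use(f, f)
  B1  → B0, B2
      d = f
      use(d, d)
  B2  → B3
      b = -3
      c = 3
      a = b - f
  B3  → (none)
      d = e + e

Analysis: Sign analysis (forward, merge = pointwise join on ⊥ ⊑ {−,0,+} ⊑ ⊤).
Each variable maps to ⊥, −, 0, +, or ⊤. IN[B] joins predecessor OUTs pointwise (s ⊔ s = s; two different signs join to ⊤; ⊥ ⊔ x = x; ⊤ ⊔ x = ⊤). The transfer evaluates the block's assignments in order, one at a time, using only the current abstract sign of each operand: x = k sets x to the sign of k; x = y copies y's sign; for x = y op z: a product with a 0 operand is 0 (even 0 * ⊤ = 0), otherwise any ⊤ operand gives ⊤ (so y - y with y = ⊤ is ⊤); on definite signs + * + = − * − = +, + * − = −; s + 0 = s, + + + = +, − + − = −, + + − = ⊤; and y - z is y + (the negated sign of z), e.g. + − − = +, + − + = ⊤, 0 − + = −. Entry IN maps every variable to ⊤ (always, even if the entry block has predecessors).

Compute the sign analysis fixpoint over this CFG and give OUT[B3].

Converged values:
  B0:  IN=(all ⊤)  OUT=(all ⊤)
  B1:  IN=(all ⊤)  OUT=(all ⊤)
  B2:  IN=(all ⊤)  OUT={b:-, c:+; rest ⊤}
  B3:  IN={b:-, c:+; rest ⊤}  OUT={b:-, c:+; rest ⊤}

Merge at B3: IN[B3] = OUT[B2] = {a: ⊤, b: -, c: +, d: ⊤, e: ⊤, f: ⊤}
Applying B3's transfer function to that IN value gives OUT[B3] (row B3 above).

Answer: {a: ⊤, b: -, c: +, d: ⊤, e: ⊤, f: ⊤}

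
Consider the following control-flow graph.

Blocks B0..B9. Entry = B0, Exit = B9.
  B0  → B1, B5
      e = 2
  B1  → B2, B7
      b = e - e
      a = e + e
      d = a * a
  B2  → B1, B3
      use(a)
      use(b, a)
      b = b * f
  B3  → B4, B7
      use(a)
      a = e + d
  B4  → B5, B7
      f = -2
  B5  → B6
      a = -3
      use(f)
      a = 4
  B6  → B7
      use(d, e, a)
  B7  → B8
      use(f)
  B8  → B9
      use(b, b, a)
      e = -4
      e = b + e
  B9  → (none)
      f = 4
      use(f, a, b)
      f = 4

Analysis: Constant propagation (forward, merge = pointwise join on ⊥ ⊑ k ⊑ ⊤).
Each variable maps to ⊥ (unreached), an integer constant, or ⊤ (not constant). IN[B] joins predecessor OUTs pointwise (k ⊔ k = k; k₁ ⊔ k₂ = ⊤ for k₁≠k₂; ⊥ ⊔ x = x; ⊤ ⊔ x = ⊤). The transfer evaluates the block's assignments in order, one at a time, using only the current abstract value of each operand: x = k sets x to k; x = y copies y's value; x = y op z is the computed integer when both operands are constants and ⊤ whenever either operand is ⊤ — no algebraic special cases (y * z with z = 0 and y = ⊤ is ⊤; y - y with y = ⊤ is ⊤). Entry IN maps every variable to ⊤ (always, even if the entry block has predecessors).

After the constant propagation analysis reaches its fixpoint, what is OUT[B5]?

Answer: {a: 4, b: ⊤, c: ⊤, d: ⊤, e: 2, f: ⊤}

Trace:
Converged values:
  B0: | IN=(all ⊤) | OUT={e:2; rest ⊤}
  B1: | IN={e:2; rest ⊤} | OUT={a:4, b:0, d:16, e:2; rest ⊤}
  B2: | IN={a:4, b:0, d:16, e:2; rest ⊤} | OUT={a:4, d:16, e:2; rest ⊤}
  B3: | IN={a:4, d:16, e:2; rest ⊤} | OUT={a:18, d:16, e:2; rest ⊤}
  B4: | IN={a:18, d:16, e:2; rest ⊤} | OUT={a:18, d:16, e:2, f:-2; rest ⊤}
  B5: | IN={e:2; rest ⊤} | OUT={a:4, e:2; rest ⊤}
  B6: | IN={a:4, e:2; rest ⊤} | OUT={a:4, e:2; rest ⊤}
  B7: | IN={e:2; rest ⊤} | OUT={e:2; rest ⊤}
  B8: | IN={e:2; rest ⊤} | OUT=(all ⊤)
  B9: | IN=(all ⊤) | OUT={f:4; rest ⊤}

Merge at B5: IN[B5] = OUT[B0] ⊔ OUT[B4] = {a: ⊤, b: ⊤, c: ⊤, d: ⊤, e: 2, f: ⊤}
Applying B5's transfer function to that IN value gives OUT[B5] (row B5 above).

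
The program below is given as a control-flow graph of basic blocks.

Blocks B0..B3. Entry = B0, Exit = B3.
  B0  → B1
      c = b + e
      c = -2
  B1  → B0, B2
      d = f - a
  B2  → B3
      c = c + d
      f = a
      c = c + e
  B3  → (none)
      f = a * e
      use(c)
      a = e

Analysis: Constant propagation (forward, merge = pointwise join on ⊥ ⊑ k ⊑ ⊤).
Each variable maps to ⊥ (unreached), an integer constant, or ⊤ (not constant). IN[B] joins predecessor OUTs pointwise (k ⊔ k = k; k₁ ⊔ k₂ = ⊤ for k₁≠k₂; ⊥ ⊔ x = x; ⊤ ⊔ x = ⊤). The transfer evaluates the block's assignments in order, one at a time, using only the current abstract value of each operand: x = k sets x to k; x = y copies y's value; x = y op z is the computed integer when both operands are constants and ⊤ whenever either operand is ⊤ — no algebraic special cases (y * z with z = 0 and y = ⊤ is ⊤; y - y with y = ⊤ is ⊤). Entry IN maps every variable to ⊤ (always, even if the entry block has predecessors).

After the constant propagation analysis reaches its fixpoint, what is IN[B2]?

Per-block solution:
  B0:  IN=(all ⊤)  OUT={c:-2; rest ⊤}
  B1:  IN={c:-2; rest ⊤}  OUT={c:-2; rest ⊤}
  B2:  IN={c:-2; rest ⊤}  OUT=(all ⊤)
  B3:  IN=(all ⊤)  OUT=(all ⊤)

Merge at B2: IN[B2] = OUT[B1] = {a: ⊤, b: ⊤, c: -2, d: ⊤, e: ⊤, f: ⊤}

Answer: {a: ⊤, b: ⊤, c: -2, d: ⊤, e: ⊤, f: ⊤}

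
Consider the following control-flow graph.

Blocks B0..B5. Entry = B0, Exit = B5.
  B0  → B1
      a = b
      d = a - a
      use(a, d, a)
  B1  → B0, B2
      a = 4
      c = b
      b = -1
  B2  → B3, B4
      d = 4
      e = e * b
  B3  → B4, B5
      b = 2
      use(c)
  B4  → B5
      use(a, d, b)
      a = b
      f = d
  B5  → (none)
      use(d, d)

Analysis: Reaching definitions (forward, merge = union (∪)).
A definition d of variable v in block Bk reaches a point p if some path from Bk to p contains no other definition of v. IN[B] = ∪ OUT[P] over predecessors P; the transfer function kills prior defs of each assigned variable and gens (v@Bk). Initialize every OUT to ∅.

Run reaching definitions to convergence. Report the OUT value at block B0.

Answer: {a@B0, b@B1, c@B1, d@B0}

Working:
Fixpoint table:
  B0: | IN={a@B1, b@B1, c@B1, d@B0} | OUT={a@B0, b@B1, c@B1, d@B0}
  B1: | IN={a@B0, b@B1, c@B1, d@B0} | OUT={a@B1, b@B1, c@B1, d@B0}
  B2: | IN={a@B1, b@B1, c@B1, d@B0} | OUT={a@B1, b@B1, c@B1, d@B2, e@B2}
  B3: | IN={a@B1, b@B1, c@B1, d@B2, e@B2} | OUT={a@B1, b@B3, c@B1, d@B2, e@B2}
  B4: | IN={a@B1, b@B1, b@B3, c@B1, d@B2, e@B2} | OUT={a@B4, b@B1, b@B3, c@B1, d@B2, e@B2, f@B4}
  B5: | IN={a@B1, a@B4, b@B1, b@B3, c@B1, d@B2, e@B2, f@B4} | OUT={a@B1, a@B4, b@B1, b@B3, c@B1, d@B2, e@B2, f@B4}

Merge at B0 (entry node, so the boundary value {} is joined with the incoming edge(s)): IN[B0] = {} ⊔ OUT[B1] = {a@B1, b@B1, c@B1, d@B0}
Applying B0's transfer function to that IN value gives OUT[B0] (row B0 above).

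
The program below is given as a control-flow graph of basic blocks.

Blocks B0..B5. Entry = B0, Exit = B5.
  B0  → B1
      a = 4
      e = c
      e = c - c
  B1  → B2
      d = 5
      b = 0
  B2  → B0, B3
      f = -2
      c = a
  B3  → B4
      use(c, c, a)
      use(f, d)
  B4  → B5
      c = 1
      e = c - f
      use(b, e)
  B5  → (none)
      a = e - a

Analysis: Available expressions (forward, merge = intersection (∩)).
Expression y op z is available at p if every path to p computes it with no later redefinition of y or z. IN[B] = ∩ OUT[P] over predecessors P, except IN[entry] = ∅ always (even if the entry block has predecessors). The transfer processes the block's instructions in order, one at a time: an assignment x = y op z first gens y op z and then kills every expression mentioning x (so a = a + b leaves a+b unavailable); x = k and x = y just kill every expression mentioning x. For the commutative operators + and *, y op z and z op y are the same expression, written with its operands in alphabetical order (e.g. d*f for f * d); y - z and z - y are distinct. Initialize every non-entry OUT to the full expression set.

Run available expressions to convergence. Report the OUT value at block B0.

Answer: {c-c}

Derivation:
Fixpoint table:
  B0:   IN={}   OUT={c-c}
  B1:   IN={c-c}   OUT={c-c}
  B2:   IN={c-c}   OUT={}
  B3:   IN={}   OUT={}
  B4:   IN={}   OUT={c-f}
  B5:   IN={c-f}   OUT={c-f}

Merge at B0 (entry node, so the boundary value {} is joined with the incoming edge(s)): IN[B0] = {} ∩ OUT[B2] = {}
Applying B0's transfer function to that IN value gives OUT[B0] (row B0 above).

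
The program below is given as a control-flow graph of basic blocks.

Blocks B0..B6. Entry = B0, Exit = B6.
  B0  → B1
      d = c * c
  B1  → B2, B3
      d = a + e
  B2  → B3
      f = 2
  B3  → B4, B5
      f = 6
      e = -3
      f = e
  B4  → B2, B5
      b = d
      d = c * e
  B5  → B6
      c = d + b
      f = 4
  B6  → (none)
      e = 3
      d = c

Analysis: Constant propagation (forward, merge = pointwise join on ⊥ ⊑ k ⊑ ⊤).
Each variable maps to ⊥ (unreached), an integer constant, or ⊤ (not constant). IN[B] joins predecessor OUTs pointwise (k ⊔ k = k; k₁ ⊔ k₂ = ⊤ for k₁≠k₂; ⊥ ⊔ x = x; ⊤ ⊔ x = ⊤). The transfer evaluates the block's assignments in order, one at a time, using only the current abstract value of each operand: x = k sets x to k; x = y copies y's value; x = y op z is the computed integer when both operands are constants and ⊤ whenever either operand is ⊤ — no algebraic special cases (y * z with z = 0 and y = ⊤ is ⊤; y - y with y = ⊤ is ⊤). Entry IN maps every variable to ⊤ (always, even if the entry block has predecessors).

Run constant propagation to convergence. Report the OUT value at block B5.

Answer: {a: ⊤, b: ⊤, c: ⊤, d: ⊤, e: -3, f: 4}

Derivation:
Fixpoint table:
  B0:  IN=(all ⊤)  OUT=(all ⊤)
  B1:  IN=(all ⊤)  OUT=(all ⊤)
  B2:  IN=(all ⊤)  OUT={f:2; rest ⊤}
  B3:  IN=(all ⊤)  OUT={e:-3, f:-3; rest ⊤}
  B4:  IN={e:-3, f:-3; rest ⊤}  OUT={e:-3, f:-3; rest ⊤}
  B5:  IN={e:-3, f:-3; rest ⊤}  OUT={e:-3, f:4; rest ⊤}
  B6:  IN={e:-3, f:4; rest ⊤}  OUT={e:3, f:4; rest ⊤}

Merge at B5: IN[B5] = OUT[B3] ⊔ OUT[B4] = {a: ⊤, b: ⊤, c: ⊤, d: ⊤, e: -3, f: -3}
Applying B5's transfer function to that IN value gives OUT[B5] (row B5 above).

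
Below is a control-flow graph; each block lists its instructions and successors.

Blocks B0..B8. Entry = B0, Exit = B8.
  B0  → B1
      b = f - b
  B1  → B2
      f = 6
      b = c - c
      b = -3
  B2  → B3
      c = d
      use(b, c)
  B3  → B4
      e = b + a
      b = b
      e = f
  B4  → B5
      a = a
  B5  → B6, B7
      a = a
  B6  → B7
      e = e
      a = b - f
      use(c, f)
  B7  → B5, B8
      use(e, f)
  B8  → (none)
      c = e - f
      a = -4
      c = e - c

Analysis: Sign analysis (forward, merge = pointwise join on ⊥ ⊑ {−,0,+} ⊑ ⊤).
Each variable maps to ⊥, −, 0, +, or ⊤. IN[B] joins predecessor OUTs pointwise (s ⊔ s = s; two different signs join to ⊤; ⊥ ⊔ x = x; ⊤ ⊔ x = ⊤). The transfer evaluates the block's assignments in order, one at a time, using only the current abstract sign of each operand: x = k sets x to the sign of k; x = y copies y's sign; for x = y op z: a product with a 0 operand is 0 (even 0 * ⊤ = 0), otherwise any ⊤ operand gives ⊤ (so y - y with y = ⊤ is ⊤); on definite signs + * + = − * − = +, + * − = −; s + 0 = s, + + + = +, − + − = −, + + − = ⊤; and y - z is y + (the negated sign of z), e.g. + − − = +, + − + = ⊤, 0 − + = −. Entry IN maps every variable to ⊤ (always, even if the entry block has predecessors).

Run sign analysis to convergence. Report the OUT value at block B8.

Answer: {a: -, b: -, c: ⊤, d: ⊤, e: +, f: +}

Trace:
Per-block solution:
  B0:   IN=(all ⊤)   OUT=(all ⊤)
  B1:   IN=(all ⊤)   OUT={b:-, f:+; rest ⊤}
  B2:   IN={b:-, f:+; rest ⊤}   OUT={b:-, f:+; rest ⊤}
  B3:   IN={b:-, f:+; rest ⊤}   OUT={b:-, e:+, f:+; rest ⊤}
  B4:   IN={b:-, e:+, f:+; rest ⊤}   OUT={b:-, e:+, f:+; rest ⊤}
  B5:   IN={b:-, e:+, f:+; rest ⊤}   OUT={b:-, e:+, f:+; rest ⊤}
  B6:   IN={b:-, e:+, f:+; rest ⊤}   OUT={a:-, b:-, e:+, f:+; rest ⊤}
  B7:   IN={b:-, e:+, f:+; rest ⊤}   OUT={b:-, e:+, f:+; rest ⊤}
  B8:   IN={b:-, e:+, f:+; rest ⊤}   OUT={a:-, b:-, e:+, f:+; rest ⊤}

Merge at B8: IN[B8] = OUT[B7] = {a: ⊤, b: -, c: ⊤, d: ⊤, e: +, f: +}
Applying B8's transfer function to that IN value gives OUT[B8] (row B8 above).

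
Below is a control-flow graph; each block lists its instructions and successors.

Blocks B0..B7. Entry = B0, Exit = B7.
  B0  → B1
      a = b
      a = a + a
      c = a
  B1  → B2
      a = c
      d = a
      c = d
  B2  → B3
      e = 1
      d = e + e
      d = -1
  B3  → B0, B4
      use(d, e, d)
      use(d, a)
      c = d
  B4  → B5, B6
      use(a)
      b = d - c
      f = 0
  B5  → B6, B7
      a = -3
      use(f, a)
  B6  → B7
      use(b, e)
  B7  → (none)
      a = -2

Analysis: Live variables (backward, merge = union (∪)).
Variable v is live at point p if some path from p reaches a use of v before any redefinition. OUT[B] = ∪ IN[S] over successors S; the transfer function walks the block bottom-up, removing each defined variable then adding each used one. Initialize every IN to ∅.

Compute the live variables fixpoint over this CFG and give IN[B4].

Answer: {a, c, d, e}

Trace:
Per-block solution:
  B0:  IN={b}  OUT={b, c}
  B1:  IN={b, c}  OUT={a, b}
  B2:  IN={a, b}  OUT={a, b, d, e}
  B3:  IN={a, b, d, e}  OUT={a, b, c, d, e}
  B4:  IN={a, c, d, e}  OUT={b, e, f}
  B5:  IN={b, e, f}  OUT={b, e}
  B6:  IN={b, e}  OUT={}
  B7:  IN={}  OUT={}

Merge at B4: OUT[B4] = IN[B5] ⊔ IN[B6] = {b, e, f}
Applying B4's transfer function to that OUT value gives IN[B4] (row B4 above).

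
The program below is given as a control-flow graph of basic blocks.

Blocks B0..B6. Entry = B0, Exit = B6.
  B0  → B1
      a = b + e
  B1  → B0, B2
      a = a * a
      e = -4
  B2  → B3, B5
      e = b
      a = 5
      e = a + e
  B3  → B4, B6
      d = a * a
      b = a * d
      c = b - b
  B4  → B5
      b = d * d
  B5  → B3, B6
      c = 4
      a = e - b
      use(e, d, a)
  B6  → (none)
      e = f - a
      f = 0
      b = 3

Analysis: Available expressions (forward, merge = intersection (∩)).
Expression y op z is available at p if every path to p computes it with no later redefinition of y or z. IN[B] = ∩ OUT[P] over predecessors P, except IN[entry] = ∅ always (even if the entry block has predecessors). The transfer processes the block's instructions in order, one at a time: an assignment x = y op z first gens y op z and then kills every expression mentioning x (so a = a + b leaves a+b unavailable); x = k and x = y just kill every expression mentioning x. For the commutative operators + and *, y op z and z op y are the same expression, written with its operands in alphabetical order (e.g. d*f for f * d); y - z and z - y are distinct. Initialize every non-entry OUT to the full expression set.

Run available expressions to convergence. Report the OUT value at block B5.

Answer: {e-b}

Working:
Fixpoint table:
  B0: | IN={} | OUT={b+e}
  B1: | IN={b+e} | OUT={}
  B2: | IN={} | OUT={}
  B3: | IN={} | OUT={a*a, a*d, b-b}
  B4: | IN={a*a, a*d, b-b} | OUT={a*a, a*d, d*d}
  B5: | IN={} | OUT={e-b}
  B6: | IN={} | OUT={}

Merge at B5: IN[B5] = OUT[B2] ∩ OUT[B4] = {}
Applying B5's transfer function to that IN value gives OUT[B5] (row B5 above).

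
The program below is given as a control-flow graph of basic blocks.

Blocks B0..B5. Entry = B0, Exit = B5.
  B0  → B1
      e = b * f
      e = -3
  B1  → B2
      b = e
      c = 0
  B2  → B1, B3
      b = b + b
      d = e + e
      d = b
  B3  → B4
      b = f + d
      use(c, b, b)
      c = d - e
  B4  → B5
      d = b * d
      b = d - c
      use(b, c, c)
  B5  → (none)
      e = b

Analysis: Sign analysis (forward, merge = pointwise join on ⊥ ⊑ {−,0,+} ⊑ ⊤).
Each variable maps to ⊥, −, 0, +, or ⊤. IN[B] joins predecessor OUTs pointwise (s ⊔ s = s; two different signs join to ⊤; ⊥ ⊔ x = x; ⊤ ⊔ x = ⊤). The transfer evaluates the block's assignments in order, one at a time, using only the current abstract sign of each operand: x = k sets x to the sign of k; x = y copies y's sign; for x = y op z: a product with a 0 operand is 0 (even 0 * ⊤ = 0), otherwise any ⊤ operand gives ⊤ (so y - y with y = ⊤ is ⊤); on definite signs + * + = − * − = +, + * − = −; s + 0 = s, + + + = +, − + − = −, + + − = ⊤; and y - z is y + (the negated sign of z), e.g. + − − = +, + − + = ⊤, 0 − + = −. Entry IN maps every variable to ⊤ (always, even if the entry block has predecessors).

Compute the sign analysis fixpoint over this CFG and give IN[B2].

Per-block solution:
  B0:  IN=(all ⊤)  OUT={e:-; rest ⊤}
  B1:  IN={e:-; rest ⊤}  OUT={b:-, c:0, e:-; rest ⊤}
  B2:  IN={b:-, c:0, e:-; rest ⊤}  OUT={b:-, c:0, d:-, e:-; rest ⊤}
  B3:  IN={b:-, c:0, d:-, e:-; rest ⊤}  OUT={d:-, e:-; rest ⊤}
  B4:  IN={d:-, e:-; rest ⊤}  OUT={e:-; rest ⊤}
  B5:  IN={e:-; rest ⊤}  OUT=(all ⊤)

Merge at B2: IN[B2] = OUT[B1] = {a: ⊤, b: -, c: 0, d: ⊤, e: -, f: ⊤}

Answer: {a: ⊤, b: -, c: 0, d: ⊤, e: -, f: ⊤}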